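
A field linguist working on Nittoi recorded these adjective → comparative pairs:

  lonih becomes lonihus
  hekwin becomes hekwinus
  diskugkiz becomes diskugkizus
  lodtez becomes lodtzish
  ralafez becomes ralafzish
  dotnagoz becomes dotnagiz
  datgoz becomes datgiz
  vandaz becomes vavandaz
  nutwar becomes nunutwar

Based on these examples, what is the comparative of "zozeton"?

zozetin

"zozeton" has last vowel 'o'. The stems whose last vowel is 'o' (dotnagoz → dotnagiz, datgoz → datgiz) change the last vowel to 'i'.
The other patterns: stems whose last vowel is 'i' add -us; stems whose last vowel is 'e' delete the last vowel and add -ish; stems whose last vowel is 'a' repeat the first consonant+vowel as a prefix.
So zozeton → zozetin.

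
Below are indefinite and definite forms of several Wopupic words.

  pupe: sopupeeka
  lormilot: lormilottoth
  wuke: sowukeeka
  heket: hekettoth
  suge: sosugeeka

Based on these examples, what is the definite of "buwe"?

sobuweeka

heket and suge both have last vowel 'e' yet inflect differently (hekettoth, sosugeeka), so the last vowel is not what conditions the rule; the final letter is.
"buwe" ends in -e. The stems ending in -e (suge → sosugeeka, wuke → sowukeeka, pupe → sopupeeka) add so- … -eka around the stem.
So buwe → sobuweeka.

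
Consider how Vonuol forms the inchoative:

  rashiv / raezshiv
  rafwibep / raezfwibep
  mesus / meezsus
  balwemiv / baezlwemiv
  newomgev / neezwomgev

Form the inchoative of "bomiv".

boezmiv

Every pair shown (rashiv → raezshiv, rafwibep → raezfwibep, mesus → meezsus, …) follows the same rule: insert -ez- after the first vowel.
So bomiv → boezmiv.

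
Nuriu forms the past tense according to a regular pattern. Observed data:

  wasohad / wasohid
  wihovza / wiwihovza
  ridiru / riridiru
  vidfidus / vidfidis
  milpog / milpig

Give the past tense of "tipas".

ridiru and vidfidus both have last vowel 'u' yet inflect differently (riridiru, vidfidis), so the last vowel is not what conditions the rule; whether the stem ends in a vowel or a consonant is.
"tipas" ends in a consonant. The stems ending in a consonant (milpog → milpig, vidfidus → vidfidis, wasohad → wasohid) change the last vowel to 'i'.
The other pattern: stems ending in a vowel repeat the first consonant+vowel as a prefix.
So tipas → tipis.

tipis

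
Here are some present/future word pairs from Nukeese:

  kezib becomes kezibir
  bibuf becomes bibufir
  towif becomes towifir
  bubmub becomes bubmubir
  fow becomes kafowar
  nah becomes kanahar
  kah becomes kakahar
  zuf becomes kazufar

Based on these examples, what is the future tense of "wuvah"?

"wuvah" has 2 vowels. The stems with 2 vowels (kezib → kezibir, bibuf → bibufir, towif → towifir) add -ir.
So wuvah → wuvahir.

wuvahir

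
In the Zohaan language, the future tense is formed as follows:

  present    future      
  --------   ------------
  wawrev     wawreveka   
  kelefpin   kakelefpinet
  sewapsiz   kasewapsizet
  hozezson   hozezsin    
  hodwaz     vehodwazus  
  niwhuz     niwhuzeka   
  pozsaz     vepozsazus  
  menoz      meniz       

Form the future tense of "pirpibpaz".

vepirpibpazus

sewapsiz and hodwaz both end in -z yet inflect differently (kasewapsizet, vehodwazus), so the final letter is not what conditions the rule; the last vowel is.
"pirpibpaz" has last vowel 'a'. The stems whose last vowel is 'a' (hodwaz → vehodwazus, pozsaz → vepozsazus) add ve- … -us around the stem.
So pirpibpaz → vepirpibpazus.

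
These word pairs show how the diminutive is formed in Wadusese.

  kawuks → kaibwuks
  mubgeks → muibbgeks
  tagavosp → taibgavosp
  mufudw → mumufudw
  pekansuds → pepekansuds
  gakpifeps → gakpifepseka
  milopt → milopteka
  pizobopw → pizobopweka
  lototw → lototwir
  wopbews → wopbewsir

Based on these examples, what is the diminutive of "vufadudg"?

vuvufadudg

kawuks and pekansuds both end in -s yet inflect differently (kaibwuks, pepekansuds), so the final letter is not what conditions the rule; the second-to-last letter is.
"vufadudg" has second-to-last letter 'd'. The stems whose second-to-last letter is 'd' (mufudw → mumufudw, pekansuds → pepekansuds) repeat the first consonant+vowel as a prefix.
So vufadudg → vuvufadudg.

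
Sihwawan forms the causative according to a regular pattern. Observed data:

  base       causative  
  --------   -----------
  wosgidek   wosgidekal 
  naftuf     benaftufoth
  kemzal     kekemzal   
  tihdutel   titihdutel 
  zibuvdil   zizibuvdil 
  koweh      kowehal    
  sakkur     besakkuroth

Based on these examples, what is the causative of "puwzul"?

pupuwzul

tihdutel and koweh both have last vowel 'e' yet inflect differently (titihdutel, kowehal), so the last vowel is not what conditions the rule; the final letter is.
"puwzul" ends in -l. The stems ending in -l (tihdutel → titihdutel, zibuvdil → zizibuvdil, kemzal → kekemzal) repeat the first consonant+vowel as a prefix.
So puwzul → pupuwzul.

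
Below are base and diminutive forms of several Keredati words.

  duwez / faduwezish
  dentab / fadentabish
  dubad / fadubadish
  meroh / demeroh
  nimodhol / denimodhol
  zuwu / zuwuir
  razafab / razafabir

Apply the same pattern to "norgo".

dentab and razafab both end in -b yet inflect differently (fadentabish, razafabir), so the final letter is not what conditions the rule; the first letter is.
"norgo" begins with n-. The one such stem in the data (nimodhol → denimodhol) adds the prefix de-, so the same rule applies.
The other patterns: stems beginning with d- add fa- … -ish around the stem; stems beginning with r- or z- add -ir.
So norgo → denorgo.

denorgo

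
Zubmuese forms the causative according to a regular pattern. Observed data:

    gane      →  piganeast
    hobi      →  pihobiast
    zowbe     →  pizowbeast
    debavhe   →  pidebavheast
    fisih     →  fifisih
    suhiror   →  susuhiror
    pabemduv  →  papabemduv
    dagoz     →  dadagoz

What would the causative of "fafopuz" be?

"fafopuz" ends in a consonant. The stems ending in a consonant (fisih → fifisih, suhiror → susuhiror, pabemduv → papabemduv) repeat the first consonant+vowel as a prefix.
The other pattern: stems ending in a vowel add pi- … -ast around the stem.
So fafopuz → fafafopuz.

fafafopuz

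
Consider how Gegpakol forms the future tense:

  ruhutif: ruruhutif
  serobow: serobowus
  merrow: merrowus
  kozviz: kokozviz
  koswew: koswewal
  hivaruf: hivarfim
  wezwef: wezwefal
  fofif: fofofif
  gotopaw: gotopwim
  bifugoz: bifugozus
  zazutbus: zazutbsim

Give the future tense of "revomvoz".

koswew and merrow both end in -w yet inflect differently (koswewal, merrowus), so the final letter is not what conditions the rule; the last vowel is.
"revomvoz" has last vowel 'o'. The stems whose last vowel is 'o' (merrow → merrowus, serobow → serobowus, bifugoz → bifugozus) add -us.
The other patterns: stems whose last vowel is 'e' add -al; stems whose last vowel is 'i' repeat the first consonant+vowel as a prefix; stems whose last vowel is 'a' or 'u' delete the last vowel and add -im.
So revomvoz → revomvozus.

revomvozus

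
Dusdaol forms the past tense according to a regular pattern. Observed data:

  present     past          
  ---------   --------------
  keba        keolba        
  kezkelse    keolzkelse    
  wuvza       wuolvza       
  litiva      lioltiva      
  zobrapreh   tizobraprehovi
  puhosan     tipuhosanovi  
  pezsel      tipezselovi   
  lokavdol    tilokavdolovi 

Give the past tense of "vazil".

"vazil" ends in a consonant. The stems ending in a consonant (zobrapreh → tizobraprehovi, puhosan → tipuhosanovi, pezsel → tipezselovi) add ti- … -ovi around the stem.
The other pattern: stems ending in a vowel insert -ol- after the first vowel.
So vazil → tivazilovi.

tivazilovi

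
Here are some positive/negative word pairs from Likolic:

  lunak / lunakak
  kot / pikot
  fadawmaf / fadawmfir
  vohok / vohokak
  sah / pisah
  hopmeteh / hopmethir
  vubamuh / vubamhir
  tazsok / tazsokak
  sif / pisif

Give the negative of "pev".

pipev

sah and hopmeteh both end in -h yet inflect differently (pisah, hopmethir), so the final letter is not what conditions the rule; the number of vowels is.
"pev" has 1 vowel. The stems with 1 vowel (kot → pikot, sif → pisif, sah → pisah) add the prefix pi-.
So pev → pipev.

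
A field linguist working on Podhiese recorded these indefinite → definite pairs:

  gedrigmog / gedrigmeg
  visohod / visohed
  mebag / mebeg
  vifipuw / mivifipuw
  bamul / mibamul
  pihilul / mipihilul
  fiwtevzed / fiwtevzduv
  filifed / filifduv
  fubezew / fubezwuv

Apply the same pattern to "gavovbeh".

gavovbhuv

"gavovbeh" has last vowel 'e'. The stems whose last vowel is 'e' (fiwtevzed → fiwtevzduv, filifed → filifduv, fubezew → fubezwuv) delete the last vowel and add -uv.
So gavovbeh → gavovbhuv.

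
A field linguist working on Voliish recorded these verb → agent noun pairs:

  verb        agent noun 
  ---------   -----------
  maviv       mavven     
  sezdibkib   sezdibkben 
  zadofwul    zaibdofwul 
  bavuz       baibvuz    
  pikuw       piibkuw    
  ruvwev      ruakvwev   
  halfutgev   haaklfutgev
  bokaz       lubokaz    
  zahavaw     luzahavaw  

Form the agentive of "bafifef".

baakfifef

maviv and ruvwev both end in -v yet inflect differently (mavven, ruakvwev), so the final letter is not what conditions the rule; the last vowel is.
"bafifef" has last vowel 'e'. The stems whose last vowel is 'e' (ruvwev → ruakvwev, halfutgev → haaklfutgev) insert -ak- after the first vowel.
So bafifef → baakfifef.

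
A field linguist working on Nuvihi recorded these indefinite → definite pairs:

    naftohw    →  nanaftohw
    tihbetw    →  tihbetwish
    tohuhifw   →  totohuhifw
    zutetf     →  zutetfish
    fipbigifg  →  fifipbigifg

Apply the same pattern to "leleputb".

"leleputb" has second-to-last letter 't'. The stems whose second-to-last letter is 't' (zutetf → zutetfish, tihbetw → tihbetwish) add -ish.
The other pattern: stems whose second-to-last letter is 'f' or 'h' repeat the first consonant+vowel as a prefix.
So leleputb → leleputbish.

leleputbish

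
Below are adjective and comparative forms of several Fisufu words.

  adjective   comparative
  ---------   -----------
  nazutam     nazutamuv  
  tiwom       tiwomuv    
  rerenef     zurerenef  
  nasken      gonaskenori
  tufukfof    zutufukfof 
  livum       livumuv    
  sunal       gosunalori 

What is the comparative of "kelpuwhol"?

"kelpuwhol" ends in -l. The one such stem in the data (sunal → gosunalori) adds go- … -ori around the stem, so the same rule applies.
The other patterns: stems ending in -f add the prefix zu-; stems ending in -m add -uv.
So kelpuwhol → gokelpuwholori.

gokelpuwholori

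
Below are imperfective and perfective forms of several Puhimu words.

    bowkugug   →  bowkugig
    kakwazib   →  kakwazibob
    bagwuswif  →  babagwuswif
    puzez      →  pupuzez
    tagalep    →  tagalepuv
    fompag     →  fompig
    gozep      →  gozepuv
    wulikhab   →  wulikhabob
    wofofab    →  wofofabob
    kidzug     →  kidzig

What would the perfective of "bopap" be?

wulikhab and fompag both have last vowel 'a' yet inflect differently (wulikhabob, fompig), so the last vowel is not what conditions the rule; the final letter is.
"bopap" ends in -p. The stems ending in -p (tagalep → tagalepuv, gozep → gozepuv) add -uv.
So bopap → bopapuv.

bopapuv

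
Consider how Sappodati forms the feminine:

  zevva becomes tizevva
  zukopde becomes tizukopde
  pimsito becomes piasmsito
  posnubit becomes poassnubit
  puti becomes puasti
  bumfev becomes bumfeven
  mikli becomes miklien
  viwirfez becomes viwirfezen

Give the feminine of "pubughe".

"pubughe" begins with p-. The stems beginning with p- (pimsito → piasmsito, posnubit → poassnubit, puti → puasti) insert -as- after the first vowel.
So pubughe → puasbughe.

puasbughe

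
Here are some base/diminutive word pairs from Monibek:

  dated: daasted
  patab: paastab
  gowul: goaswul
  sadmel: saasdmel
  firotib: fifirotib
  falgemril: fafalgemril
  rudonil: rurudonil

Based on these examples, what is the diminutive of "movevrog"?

patab and firotib both end in -b yet inflect differently (paastab, fifirotib), so the final letter is not what conditions the rule; the number of vowels is.
"movevrog" has 3 vowels. The stems with 3 vowels (firotib → fifirotib, falgemril → fafalgemril, rudonil → rurudonil) repeat the first consonant+vowel as a prefix.
So movevrog → momovevrog.

momovevrog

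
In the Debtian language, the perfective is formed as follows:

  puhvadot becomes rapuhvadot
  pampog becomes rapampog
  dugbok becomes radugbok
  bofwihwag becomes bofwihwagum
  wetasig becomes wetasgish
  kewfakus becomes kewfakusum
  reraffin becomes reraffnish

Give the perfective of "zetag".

"zetag" has last vowel 'a'. The one such stem in the data (bofwihwag → bofwihwagum) adds -um, so the same rule applies.
The other patterns: stems whose last vowel is 'i' delete the last vowel and add -ish; stems whose last vowel is 'o' add the prefix ra-.
So zetag → zetagum.

zetagum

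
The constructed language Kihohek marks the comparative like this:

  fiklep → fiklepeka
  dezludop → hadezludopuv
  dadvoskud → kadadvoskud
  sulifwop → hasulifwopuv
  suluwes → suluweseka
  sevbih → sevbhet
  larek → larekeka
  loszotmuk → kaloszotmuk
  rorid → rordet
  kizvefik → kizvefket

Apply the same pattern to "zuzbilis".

zuzbilset

larek and kizvefik both end in -k yet inflect differently (larekeka, kizvefket), so the final letter is not what conditions the rule; the last vowel is.
"zuzbilis" has last vowel 'i'. The stems whose last vowel is 'i' (sevbih → sevbhet, kizvefik → kizvefket, rorid → rordet) delete the last vowel and add -et.
So zuzbilis → zuzbilset.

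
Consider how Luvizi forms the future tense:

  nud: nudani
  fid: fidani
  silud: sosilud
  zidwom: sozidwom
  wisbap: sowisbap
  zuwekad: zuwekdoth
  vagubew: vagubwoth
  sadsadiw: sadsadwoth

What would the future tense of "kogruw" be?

sokogruw

"kogruw" has 2 vowels. The stems with 2 vowels (silud → sosilud, zidwom → sozidwom, wisbap → sowisbap) add the prefix so-.
So kogruw → sokogruw.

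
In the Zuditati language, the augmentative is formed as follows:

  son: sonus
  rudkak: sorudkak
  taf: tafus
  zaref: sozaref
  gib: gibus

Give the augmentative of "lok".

lokus

zaref and taf both end in -f yet inflect differently (sozaref, tafus), so the final letter is not what conditions the rule; the number of vowels is.
"lok" has 1 vowel. The stems with 1 vowel (son → sonus, taf → tafus, gib → gibus) add -us.
So lok → lokus.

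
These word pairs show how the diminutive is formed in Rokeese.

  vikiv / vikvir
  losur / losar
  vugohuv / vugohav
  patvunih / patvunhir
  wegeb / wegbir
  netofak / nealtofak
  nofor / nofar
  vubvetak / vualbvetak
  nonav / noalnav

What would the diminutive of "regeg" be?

reggir

vugohuv and nonav both end in -v yet inflect differently (vugohav, noalnav), so the final letter is not what conditions the rule; the last vowel is.
"regeg" has last vowel 'e'. The one such stem in the data (wegeb → wegbir) deletes the last vowel and adds -ir (as do patvunih, vikiv), so the same rule applies.
The other patterns: stems whose last vowel is 'o' or 'u' change the last vowel to 'a'; stems whose last vowel is 'a' insert -al- after the first vowel.
So regeg → reggir.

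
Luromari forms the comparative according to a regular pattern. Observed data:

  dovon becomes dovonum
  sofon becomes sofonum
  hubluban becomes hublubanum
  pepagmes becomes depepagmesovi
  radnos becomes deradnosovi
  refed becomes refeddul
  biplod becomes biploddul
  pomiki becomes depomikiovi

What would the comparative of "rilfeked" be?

dovon and biplod both have last vowel 'o' yet inflect differently (dovonum, biploddul), so the last vowel is not what conditions the rule; the final letter is.
"rilfeked" ends in -d. The stems ending in -d (biplod → biploddul, refed → refeddul) double the final consonant and add -ul.
The other patterns: stems ending in -n add -um; stems ending in -i or -s add de- … -ovi around the stem.
So rilfeked → rilfekeddul.

rilfekeddul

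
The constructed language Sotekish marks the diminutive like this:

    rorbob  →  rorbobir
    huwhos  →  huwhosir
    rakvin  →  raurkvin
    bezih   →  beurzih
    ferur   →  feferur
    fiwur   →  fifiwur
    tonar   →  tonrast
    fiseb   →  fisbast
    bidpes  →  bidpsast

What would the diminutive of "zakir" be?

ferur and tonar both end in -r yet inflect differently (feferur, tonrast), so the final letter is not what conditions the rule; the last vowel is.
"zakir" has last vowel 'i'. The stems whose last vowel is 'i' (rakvin → raurkvin, bezih → beurzih) insert -ur- after the first vowel.
The other patterns: stems whose last vowel is 'o' add -ir; stems whose last vowel is 'u' repeat the first consonant+vowel as a prefix; stems whose last vowel is 'a' or 'e' delete the last vowel and add -ast.
So zakir → zaurkir.

zaurkir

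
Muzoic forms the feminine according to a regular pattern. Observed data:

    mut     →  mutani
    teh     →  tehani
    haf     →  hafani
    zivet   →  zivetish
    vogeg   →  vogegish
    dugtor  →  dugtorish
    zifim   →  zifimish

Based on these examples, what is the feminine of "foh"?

fohani

mut and zivet both end in -t yet inflect differently (mutani, zivetish), so the final letter is not what conditions the rule; the number of vowels is.
"foh" has 1 vowel. The stems with 1 vowel (mut → mutani, teh → tehani, haf → hafani) add -ani.
So foh → fohani.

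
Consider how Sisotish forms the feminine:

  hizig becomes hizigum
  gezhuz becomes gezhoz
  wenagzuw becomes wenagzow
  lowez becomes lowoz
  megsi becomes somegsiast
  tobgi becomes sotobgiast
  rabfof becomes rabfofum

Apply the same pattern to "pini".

tobgi and hizig both have last vowel 'i' yet inflect differently (sotobgiast, hizigum), so the last vowel is not what conditions the rule; the final letter is.
"pini" ends in -i. The stems ending in -i (tobgi → sotobgiast, megsi → somegsiast) add so- … -ast around the stem.
So pini → sopiniast.

sopiniast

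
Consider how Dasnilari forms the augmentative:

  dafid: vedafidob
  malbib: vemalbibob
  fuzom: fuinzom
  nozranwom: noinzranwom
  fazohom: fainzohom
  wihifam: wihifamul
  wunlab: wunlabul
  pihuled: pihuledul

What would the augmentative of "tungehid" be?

fuzom and wihifam both end in -m yet inflect differently (fuinzom, wihifamul), so the final letter is not what conditions the rule; the last vowel is.
"tungehid" has last vowel 'i'. The stems whose last vowel is 'i' (dafid → vedafidob, malbib → vemalbibob) add ve- … -ob around the stem.
So tungehid → vetungehidob.

vetungehidob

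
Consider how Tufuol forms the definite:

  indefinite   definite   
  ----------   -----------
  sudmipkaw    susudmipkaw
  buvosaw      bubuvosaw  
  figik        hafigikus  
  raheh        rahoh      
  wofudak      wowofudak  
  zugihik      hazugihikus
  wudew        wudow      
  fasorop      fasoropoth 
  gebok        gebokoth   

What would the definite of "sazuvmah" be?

sasazuvmah

"sazuvmah" has last vowel 'a'. The stems whose last vowel is 'a' (wofudak → wowofudak, sudmipkaw → susudmipkaw, buvosaw → bubuvosaw) repeat the first consonant+vowel as a prefix.
The other patterns: stems whose last vowel is 'e' change the last vowel to 'o'; stems whose last vowel is 'o' add -oth; stems whose last vowel is 'i' add ha- … -us around the stem.
So sazuvmah → sasazuvmah.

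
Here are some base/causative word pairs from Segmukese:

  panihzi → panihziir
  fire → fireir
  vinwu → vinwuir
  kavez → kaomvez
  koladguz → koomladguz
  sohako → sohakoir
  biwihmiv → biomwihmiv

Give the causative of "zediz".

zeomdiz

koladguz and vinwu both have last vowel 'u' yet inflect differently (koomladguz, vinwuir), so the last vowel is not what conditions the rule; whether the stem ends in a vowel or a consonant is.
"zediz" ends in a consonant. The stems ending in a consonant (kavez → kaomvez, biwihmiv → biomwihmiv, koladguz → koomladguz) insert -om- after the first vowel.
The other pattern: stems ending in a vowel add -ir.
So zediz → zeomdiz.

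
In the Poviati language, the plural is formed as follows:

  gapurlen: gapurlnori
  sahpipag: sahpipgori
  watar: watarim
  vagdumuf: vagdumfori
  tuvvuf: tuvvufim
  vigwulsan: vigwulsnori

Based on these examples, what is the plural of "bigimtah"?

bigimthori

tuvvuf and vagdumuf both end in -f yet inflect differently (tuvvufim, vagdumfori), so the final letter is not what conditions the rule; the number of vowels is.
"bigimtah" has 3 vowels. The stems with 3 vowels (vagdumuf → vagdumfori, gapurlen → gapurlnori, sahpipag → sahpipgori) delete the last vowel and add -ori.
So bigimtah → bigimthori.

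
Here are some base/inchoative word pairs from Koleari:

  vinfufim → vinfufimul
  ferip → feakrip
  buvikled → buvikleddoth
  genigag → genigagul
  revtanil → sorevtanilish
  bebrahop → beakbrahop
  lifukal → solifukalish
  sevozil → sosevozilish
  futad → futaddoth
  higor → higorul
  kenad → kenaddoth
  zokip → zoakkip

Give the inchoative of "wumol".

futad and lifukal both have last vowel 'a' yet inflect differently (futaddoth, solifukalish), so the last vowel is not what conditions the rule; the final letter is.
"wumol" ends in -l. The stems ending in -l (lifukal → solifukalish, sevozil → sosevozilish, revtanil → sorevtanilish) add so- … -ish around the stem.
The other patterns: stems ending in -d double the final consonant and add -oth; stems ending in -p insert -ak- after the first vowel; stems ending in -g, -m or -r add -ul.
So wumol → sowumolish.

sowumolish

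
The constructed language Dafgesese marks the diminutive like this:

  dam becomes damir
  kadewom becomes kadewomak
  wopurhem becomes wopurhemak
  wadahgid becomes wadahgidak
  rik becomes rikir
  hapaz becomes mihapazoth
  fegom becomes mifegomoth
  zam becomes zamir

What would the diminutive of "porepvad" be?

porepvadak

dam and fegom both end in -m yet inflect differently (damir, mifegomoth), so the final letter is not what conditions the rule; the number of vowels is.
"porepvad" has 3 vowels. The stems with 3 vowels (wadahgid → wadahgidak, kadewom → kadewomak, wopurhem → wopurhemak) add -ak.
So porepvad → porepvadak.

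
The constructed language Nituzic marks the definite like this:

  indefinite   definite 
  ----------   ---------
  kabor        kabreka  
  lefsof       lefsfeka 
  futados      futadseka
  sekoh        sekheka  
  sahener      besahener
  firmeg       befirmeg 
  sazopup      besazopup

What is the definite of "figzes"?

befigzes

kabor and sahener both end in -r yet inflect differently (kabreka, besahener), so the final letter is not what conditions the rule; the last vowel is.
"figzes" has last vowel 'e'. The stems whose last vowel is 'e' (sahener → besahener, firmeg → befirmeg) add the prefix be-.
The other pattern: stems whose last vowel is 'o' delete the last vowel and add -eka.
So figzes → befigzes.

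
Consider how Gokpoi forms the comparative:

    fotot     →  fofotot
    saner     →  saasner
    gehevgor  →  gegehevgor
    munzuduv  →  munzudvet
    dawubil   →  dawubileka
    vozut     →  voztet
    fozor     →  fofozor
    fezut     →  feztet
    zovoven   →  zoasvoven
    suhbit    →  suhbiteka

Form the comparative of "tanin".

tanineka

fezut and fotot both end in -t yet inflect differently (feztet, fofotot), so the final letter is not what conditions the rule; the last vowel is.
"tanin" has last vowel 'i'. The stems whose last vowel is 'i' (dawubil → dawubileka, suhbit → suhbiteka) add -eka.
So tanin → tanineka.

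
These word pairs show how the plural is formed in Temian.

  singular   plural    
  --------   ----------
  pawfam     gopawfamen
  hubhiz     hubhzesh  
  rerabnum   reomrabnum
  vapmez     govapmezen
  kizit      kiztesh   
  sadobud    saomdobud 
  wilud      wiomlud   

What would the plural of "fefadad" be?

gofefadaden

vapmez and hubhiz both end in -z yet inflect differently (govapmezen, hubhzesh), so the final letter is not what conditions the rule; the last vowel is.
"fefadad" has last vowel 'a'. The one such stem in the data (pawfam → gopawfamen) adds go- … -en around the stem, so the same rule applies.
So fefadad → gofefadaden.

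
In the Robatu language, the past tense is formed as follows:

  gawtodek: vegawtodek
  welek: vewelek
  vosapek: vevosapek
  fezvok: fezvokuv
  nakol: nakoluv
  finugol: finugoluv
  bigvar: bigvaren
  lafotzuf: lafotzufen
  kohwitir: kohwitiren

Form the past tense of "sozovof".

sozovofuv

"sozovof" has last vowel 'o'. The stems whose last vowel is 'o' (fezvok → fezvokuv, nakol → nakoluv, finugol → finugoluv) add -uv.
So sozovof → sozovofuv.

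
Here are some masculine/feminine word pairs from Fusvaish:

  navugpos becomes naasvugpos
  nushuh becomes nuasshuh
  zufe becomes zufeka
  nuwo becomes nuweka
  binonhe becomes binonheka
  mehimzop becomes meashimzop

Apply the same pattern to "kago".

kageka

navugpos and nuwo both have last vowel 'o' yet inflect differently (naasvugpos, nuweka), so the last vowel is not what conditions the rule; whether the stem ends in a vowel or a consonant is.
"kago" ends in a vowel. The stems ending in a vowel (zufe → zufeka, binonhe → binonheka, nuwo → nuweka) drop the final letter and add -eka.
The other pattern: stems ending in a consonant insert -as- after the first vowel.
So kago → kageka.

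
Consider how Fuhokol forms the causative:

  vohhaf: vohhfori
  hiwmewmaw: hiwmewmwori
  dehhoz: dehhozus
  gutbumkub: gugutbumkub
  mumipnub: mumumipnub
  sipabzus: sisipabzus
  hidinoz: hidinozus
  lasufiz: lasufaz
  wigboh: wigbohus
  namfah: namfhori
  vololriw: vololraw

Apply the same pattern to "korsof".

korsofus

namfah and wigboh both end in -h yet inflect differently (namfhori, wigbohus), so the final letter is not what conditions the rule; the last vowel is.
"korsof" has last vowel 'o'. The stems whose last vowel is 'o' (dehhoz → dehhozus, wigboh → wigbohus, hidinoz → hidinozus) add -us.
The other patterns: stems whose last vowel is 'u' repeat the first consonant+vowel as a prefix; stems whose last vowel is 'a' delete the last vowel and add -ori; stems whose last vowel is 'i' change the last vowel to 'a'.
So korsof → korsofus.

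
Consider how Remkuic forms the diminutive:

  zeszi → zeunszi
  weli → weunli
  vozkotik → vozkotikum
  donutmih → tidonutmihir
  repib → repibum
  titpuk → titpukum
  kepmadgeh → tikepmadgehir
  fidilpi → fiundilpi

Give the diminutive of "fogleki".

foungleki

donutmih and fidilpi both have last vowel 'i' yet inflect differently (tidonutmihir, fiundilpi), so the last vowel is not what conditions the rule; the final letter is.
"fogleki" ends in -i. The stems ending in -i (fidilpi → fiundilpi, weli → weunli, zeszi → zeunszi) insert -un- after the first vowel.
The other patterns: stems ending in -h add ti- … -ir around the stem; stems ending in -b or -k add -um.
So fogleki → foungleki.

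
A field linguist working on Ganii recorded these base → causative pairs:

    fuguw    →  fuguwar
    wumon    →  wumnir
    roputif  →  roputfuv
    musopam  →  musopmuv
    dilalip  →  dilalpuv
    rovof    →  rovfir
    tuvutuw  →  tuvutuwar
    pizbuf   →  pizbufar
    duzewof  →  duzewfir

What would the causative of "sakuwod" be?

sakuwdir

pizbuf and rovof both end in -f yet inflect differently (pizbufar, rovfir), so the final letter is not what conditions the rule; the last vowel is.
"sakuwod" has last vowel 'o'. The stems whose last vowel is 'o' (rovof → rovfir, duzewof → duzewfir, wumon → wumnir) delete the last vowel and add -ir.
So sakuwod → sakuwdir.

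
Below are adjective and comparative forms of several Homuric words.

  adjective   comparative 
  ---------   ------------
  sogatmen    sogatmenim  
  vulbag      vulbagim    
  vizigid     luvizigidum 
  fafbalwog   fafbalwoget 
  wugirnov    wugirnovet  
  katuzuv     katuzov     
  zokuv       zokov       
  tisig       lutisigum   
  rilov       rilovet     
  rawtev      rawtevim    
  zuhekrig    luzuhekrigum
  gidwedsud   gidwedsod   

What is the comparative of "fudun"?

fudon

wugirnov and zokuv both end in -v yet inflect differently (wugirnovet, zokov), so the final letter is not what conditions the rule; the last vowel is.
"fudun" has last vowel 'u'. The stems whose last vowel is 'u' (gidwedsud → gidwedsod, zokuv → zokov, katuzuv → katuzov) change the last vowel to 'o'.
So fudun → fudon.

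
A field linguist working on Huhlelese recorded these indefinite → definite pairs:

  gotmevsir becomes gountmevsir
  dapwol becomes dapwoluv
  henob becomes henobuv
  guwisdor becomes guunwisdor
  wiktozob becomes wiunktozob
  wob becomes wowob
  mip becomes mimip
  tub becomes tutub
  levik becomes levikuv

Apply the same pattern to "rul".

wob and henob both end in -b yet inflect differently (wowob, henobuv), so the final letter is not what conditions the rule; the number of vowels is.
"rul" has 1 vowel. The stems with 1 vowel (wob → wowob, tub → tutub, mip → mimip) repeat the first consonant+vowel as a prefix.
So rul → rurul.

rurul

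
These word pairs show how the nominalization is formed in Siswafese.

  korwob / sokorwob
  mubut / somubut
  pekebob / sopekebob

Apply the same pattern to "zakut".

sozakut

Every pair shown (korwob → sokorwob, mubut → somubut, pekebob → sopekebob) follows the same rule: add the prefix so-.
So zakut → sozakut.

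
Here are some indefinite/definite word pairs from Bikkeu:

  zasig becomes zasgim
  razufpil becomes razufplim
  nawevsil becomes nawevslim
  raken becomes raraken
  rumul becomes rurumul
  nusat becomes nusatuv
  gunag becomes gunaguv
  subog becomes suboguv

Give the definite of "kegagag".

razufpil and rumul both end in -l yet inflect differently (razufplim, rurumul), so the final letter is not what conditions the rule; the last vowel is.
"kegagag" has last vowel 'a'. The stems whose last vowel is 'a' (nusat → nusatuv, gunag → gunaguv) add -uv.
So kegagag → kegagaguv.

kegagaguv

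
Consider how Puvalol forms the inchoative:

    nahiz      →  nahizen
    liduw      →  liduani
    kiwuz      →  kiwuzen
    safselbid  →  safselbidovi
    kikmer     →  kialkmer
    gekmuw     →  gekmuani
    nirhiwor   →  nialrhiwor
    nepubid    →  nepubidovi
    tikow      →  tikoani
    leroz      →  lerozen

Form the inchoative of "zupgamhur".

"zupgamhur" ends in -r. The stems ending in -r (kikmer → kialkmer, nirhiwor → nialrhiwor) insert -al- after the first vowel.
The other patterns: stems ending in -d add -ovi; stems ending in -z add -en; stems ending in -w drop the final letter and add -ani.
So zupgamhur → zualpgamhur.

zualpgamhur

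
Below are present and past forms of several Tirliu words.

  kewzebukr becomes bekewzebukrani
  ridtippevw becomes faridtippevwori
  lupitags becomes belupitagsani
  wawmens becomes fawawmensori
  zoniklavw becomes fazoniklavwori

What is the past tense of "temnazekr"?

betemnazekrani

"temnazekr" has second-to-last letter 'k'. The one such stem in the data (kewzebukr → bekewzebukrani) adds be- … -ani around the stem, so the same rule applies.
So temnazekr → betemnazekrani.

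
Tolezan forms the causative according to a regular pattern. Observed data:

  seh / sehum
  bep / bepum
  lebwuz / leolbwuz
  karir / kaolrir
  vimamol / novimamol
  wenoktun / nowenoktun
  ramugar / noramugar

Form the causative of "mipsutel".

nomipsutel

karir and ramugar both end in -r yet inflect differently (kaolrir, noramugar), so the final letter is not what conditions the rule; the number of vowels is.
"mipsutel" has 3 vowels. The stems with 3 vowels (vimamol → novimamol, wenoktun → nowenoktun, ramugar → noramugar) add the prefix no-.
The other patterns: stems with 1 vowel add -um; stems with 2 vowels insert -ol- after the first vowel.
So mipsutel → nomipsutel.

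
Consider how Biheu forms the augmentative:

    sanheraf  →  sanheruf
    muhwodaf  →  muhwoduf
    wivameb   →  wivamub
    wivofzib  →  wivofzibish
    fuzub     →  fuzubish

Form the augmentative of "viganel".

viganul

wivameb and wivofzib both end in -b yet inflect differently (wivamub, wivofzibish), so the final letter is not what conditions the rule; the last vowel is.
"viganel" has last vowel 'e'. The one such stem in the data (wivameb → wivamub) changes the last vowel to 'u' (as do sanheraf, muhwodaf), so the same rule applies.
So viganel → viganul.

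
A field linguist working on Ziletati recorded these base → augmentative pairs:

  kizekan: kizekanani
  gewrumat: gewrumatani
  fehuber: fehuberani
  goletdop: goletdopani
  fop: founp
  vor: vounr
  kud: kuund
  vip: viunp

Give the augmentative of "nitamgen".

nitamgenani

goletdop and fop both end in -p yet inflect differently (goletdopani, founp), so the final letter is not what conditions the rule; the number of vowels is.
"nitamgen" has 3 vowels. The stems with 3 vowels (kizekan → kizekanani, gewrumat → gewrumatani, fehuber → fehuberani) add -ani.
So nitamgen → nitamgenani.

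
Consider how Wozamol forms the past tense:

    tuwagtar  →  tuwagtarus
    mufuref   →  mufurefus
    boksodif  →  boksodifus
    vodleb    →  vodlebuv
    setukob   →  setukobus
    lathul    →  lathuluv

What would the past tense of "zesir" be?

vodleb and setukob both end in -b yet inflect differently (vodlebuv, setukobus), so the final letter is not what conditions the rule; the number of vowels is.
"zesir" has 2 vowels. The stems with 2 vowels (vodleb → vodlebuv, lathul → lathuluv) add -uv.
So zesir → zesiruv.

zesiruv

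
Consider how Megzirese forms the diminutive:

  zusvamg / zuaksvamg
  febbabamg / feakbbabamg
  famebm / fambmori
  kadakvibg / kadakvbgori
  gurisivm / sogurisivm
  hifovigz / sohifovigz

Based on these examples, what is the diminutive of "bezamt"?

beakzamt

zusvamg and kadakvibg both end in -g yet inflect differently (zuaksvamg, kadakvbgori), so the final letter is not what conditions the rule; the second-to-last letter is.
"bezamt" has second-to-last letter 'm'. The stems whose second-to-last letter is 'm' (zusvamg → zuaksvamg, febbabamg → feakbbabamg) insert -ak- after the first vowel.
The other patterns: stems whose second-to-last letter is 'b' delete the last vowel and add -ori; stems whose second-to-last letter is 'g' or 'v' add the prefix so-.
So bezamt → beakzamt.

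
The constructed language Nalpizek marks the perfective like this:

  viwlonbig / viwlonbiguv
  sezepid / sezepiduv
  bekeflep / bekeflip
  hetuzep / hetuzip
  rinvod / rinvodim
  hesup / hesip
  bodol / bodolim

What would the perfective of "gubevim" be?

rinvod and sezepid both end in -d yet inflect differently (rinvodim, sezepiduv), so the final letter is not what conditions the rule; the last vowel is.
"gubevim" has last vowel 'i'. The stems whose last vowel is 'i' (viwlonbig → viwlonbiguv, sezepid → sezepiduv) add -uv.
The other patterns: stems whose last vowel is 'o' add -im; stems whose last vowel is 'e' or 'u' change the last vowel to 'i'.
So gubevim → gubevimuv.

gubevimuv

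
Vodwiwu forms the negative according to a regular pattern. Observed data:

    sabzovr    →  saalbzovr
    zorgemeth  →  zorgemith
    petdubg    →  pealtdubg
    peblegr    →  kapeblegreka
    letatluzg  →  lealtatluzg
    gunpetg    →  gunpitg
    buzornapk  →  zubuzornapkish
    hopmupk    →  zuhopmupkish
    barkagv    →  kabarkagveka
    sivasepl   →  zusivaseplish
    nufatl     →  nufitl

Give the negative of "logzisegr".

kalogzisegreka

sivasepl and nufatl both end in -l yet inflect differently (zusivaseplish, nufitl), so the final letter is not what conditions the rule; the second-to-last letter is.
"logzisegr" has second-to-last letter 'g'. The stems whose second-to-last letter is 'g' (peblegr → kapeblegreka, barkagv → kabarkagveka) add ka- … -eka around the stem.
So logzisegr → kalogzisegreka.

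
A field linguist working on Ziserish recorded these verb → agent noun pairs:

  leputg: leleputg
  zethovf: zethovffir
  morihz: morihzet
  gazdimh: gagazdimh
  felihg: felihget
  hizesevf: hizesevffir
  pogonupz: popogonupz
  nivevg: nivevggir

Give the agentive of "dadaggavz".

felihg and nivevg both end in -g yet inflect differently (felihget, nivevggir), so the final letter is not what conditions the rule; the second-to-last letter is.
"dadaggavz" has second-to-last letter 'v'. The stems whose second-to-last letter is 'v' (hizesevf → hizesevffir, nivevg → nivevggir, zethovf → zethovffir) double the final consonant and add -ir.
So dadaggavz → dadaggavzzir.

dadaggavzzir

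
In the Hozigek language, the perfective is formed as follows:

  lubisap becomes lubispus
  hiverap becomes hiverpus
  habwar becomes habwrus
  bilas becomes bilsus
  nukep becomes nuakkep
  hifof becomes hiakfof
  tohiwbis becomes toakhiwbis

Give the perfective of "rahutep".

"rahutep" has last vowel 'e'. The one such stem in the data (nukep → nuakkep) inserts -ak- after the first vowel (as do hifof, tohiwbis), so the same rule applies.
The other pattern: stems whose last vowel is 'a' delete the last vowel and add -us.
So rahutep → raakhutep.

raakhutep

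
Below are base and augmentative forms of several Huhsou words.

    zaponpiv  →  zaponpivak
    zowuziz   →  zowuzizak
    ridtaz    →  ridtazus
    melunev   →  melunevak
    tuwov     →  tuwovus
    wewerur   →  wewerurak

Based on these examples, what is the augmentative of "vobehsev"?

"vobehsev" has 3 vowels. The stems with 3 vowels (zaponpiv → zaponpivak, melunev → melunevak, wewerur → wewerurak) add -ak.
The other pattern: stems with 2 vowels add -us.
So vobehsev → vobehsevak.

vobehsevak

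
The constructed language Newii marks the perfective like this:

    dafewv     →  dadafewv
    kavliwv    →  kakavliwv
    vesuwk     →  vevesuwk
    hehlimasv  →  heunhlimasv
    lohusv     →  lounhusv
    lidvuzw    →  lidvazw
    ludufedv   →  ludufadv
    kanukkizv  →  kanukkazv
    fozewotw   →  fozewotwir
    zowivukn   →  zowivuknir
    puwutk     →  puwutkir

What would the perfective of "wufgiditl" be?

dafewv and hehlimasv both end in -v yet inflect differently (dadafewv, heunhlimasv), so the final letter is not what conditions the rule; the second-to-last letter is.
"wufgiditl" has second-to-last letter 't'. The stems whose second-to-last letter is 't' (fozewotw → fozewotwir, puwutk → puwutkir) add -ir.
The other patterns: stems whose second-to-last letter is 'w' repeat the first consonant+vowel as a prefix; stems whose second-to-last letter is 's' insert -un- after the first vowel; stems whose second-to-last letter is 'd' or 'z' change the last vowel to 'a'.
So wufgiditl → wufgiditlir.

wufgiditlir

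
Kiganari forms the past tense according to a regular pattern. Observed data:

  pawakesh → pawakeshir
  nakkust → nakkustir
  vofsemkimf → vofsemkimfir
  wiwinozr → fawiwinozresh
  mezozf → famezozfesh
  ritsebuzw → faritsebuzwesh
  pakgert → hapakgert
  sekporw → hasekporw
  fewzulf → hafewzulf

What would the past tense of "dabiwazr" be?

fadabiwazresh

"dabiwazr" has second-to-last letter 'z'. The stems whose second-to-last letter is 'z' (wiwinozr → fawiwinozresh, mezozf → famezozfesh, ritsebuzw → faritsebuzwesh) add fa- … -esh around the stem.
So dabiwazr → fadabiwazresh.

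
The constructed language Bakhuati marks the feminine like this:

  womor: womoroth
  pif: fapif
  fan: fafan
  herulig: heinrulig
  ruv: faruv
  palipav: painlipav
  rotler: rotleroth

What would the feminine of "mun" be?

ruv and palipav both end in -v yet inflect differently (faruv, painlipav), so the final letter is not what conditions the rule; the number of vowels is.
"mun" has 1 vowel. The stems with 1 vowel (ruv → faruv, pif → fapif, fan → fafan) add the prefix fa-.
The other patterns: stems with 2 vowels add -oth; stems with 3 vowels insert -in- after the first vowel.
So mun → famun.

famun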